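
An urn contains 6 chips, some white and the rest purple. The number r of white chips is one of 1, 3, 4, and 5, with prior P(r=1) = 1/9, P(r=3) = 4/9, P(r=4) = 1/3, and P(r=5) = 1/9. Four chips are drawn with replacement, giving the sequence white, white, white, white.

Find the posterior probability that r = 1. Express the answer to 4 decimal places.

Compute the likelihood of the observed sequence for each case: P(data | r = 1) = (1/6)(1/6)(1/6)(1/6) = 0.0007716; P(data | r = 3) = (3/6)(3/6)(3/6)(3/6) = 0.0625; P(data | r = 4) = (4/6)(4/6)(4/6)(4/6) = 0.19753; P(data | r = 5) = (5/6)(5/6)(5/6)(5/6) = 0.48225.
Weighting by the prior gives 1/9 · 0.0007716 = 8.5734e-05, 4/9 · 0.0625 = 0.027778, 1/3 · 0.19753 = 0.065844, 1/9 · 0.48225 = 0.053584; summing to 0.14729.
By Bayes' rule, P(r = 1 | data) = (8.5734e-05) / (0.14729) = 0.00058207.

0.0006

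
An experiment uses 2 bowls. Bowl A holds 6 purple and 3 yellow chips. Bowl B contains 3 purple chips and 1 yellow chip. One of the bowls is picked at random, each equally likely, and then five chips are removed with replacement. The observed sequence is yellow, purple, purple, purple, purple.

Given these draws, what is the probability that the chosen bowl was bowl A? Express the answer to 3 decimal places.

Compute the likelihood of the observed sequence for each case: P(data | bowl A) = (3/9)(6/9)(6/9)(6/9)(6/9) = 0.065844; P(data | bowl B) = (1/4)(3/4)(3/4)(3/4)(3/4) = 0.079102.
Multiplying each by its prior: 1/2 · 0.065844 = 0.032922, 1/2 · 0.079102 = 0.039551; these sum to 0.072473.
By Bayes' rule, P(bowl A | data) = (0.032922) / (0.072473) = 0.45427.

0.454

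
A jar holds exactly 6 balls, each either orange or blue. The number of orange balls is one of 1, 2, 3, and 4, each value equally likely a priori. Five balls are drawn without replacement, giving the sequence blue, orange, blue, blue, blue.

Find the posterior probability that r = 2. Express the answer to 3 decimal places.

For each hypothesis, P(data | H) works out to: P(data | r = 1) = (5/6)(1/5)(4/4)(3/3)(2/2) = 1/6; P(data | r = 2) = (4/6)(2/5)(3/4)(2/3)(1/2) = 1/15; P(data | r = 3) = (3/6)(3/5)(2/4)(1/3)(0/2) = 0; P(data | r = 4) = (2/6)(4/5)(1/4)(0/3) = 0.
The prior-weighted likelihoods are 1/4 · 1/6 = 1/24, 1/4 · 1/15 = 1/60, 1/4 · 0 = 0, 1/4 · 0 = 0; with total 7/120.
Hence P(r = 2 | data) = (1/60) / (7/120) = 2/7.

0.286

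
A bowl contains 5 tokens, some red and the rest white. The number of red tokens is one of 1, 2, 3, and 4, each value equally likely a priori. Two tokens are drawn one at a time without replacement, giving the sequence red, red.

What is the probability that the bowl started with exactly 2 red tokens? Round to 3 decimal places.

For each hypothesis, P(data | H) works out to: P(data | r = 1) = (1/5)(0/4) = 0; P(data | r = 2) = (2/5)(1/4) = 1/10; P(data | r = 3) = (3/5)(2/4) = 3/10; P(data | r = 4) = (4/5)(3/4) = 3/5.
Weighting by the prior gives 1/4 · 0 = 0, 1/4 · 1/10 = 1/40, 1/4 · 3/10 = 3/40, 1/4 · 3/5 = 3/20; with total 1/4.
Hence P(r = 2 | data) = (1/40) / (1/4) = 1/10.

0.100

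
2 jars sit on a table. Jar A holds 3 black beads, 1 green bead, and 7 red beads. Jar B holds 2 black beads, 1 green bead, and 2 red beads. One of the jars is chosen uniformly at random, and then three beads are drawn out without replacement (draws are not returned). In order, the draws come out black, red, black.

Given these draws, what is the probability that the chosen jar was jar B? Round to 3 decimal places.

Under each hypothesis, the probability of the observed sequence is: P(data | jar A) = (3/11)(7/10)(2/9) = 7/165; P(data | jar B) = (2/5)(2/4)(1/3) = 1/15.
The prior-weighted likelihoods are 1/2 · 7/165 = 7/330, 1/2 · 1/15 = 1/30; summing to 3/55.
So P(jar B | data) = (1/30) / (3/55) = 11/18.

0.611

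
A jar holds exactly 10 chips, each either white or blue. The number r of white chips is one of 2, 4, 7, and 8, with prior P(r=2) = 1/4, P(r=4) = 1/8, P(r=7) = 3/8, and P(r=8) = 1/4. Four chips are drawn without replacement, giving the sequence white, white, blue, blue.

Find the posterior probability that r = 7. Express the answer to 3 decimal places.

The likelihood of the observed sequence under each hypothesis: P(data | r = 2) = (2/10)(1/9)(8/8)(7/7) = 0.022222; P(data | r = 4) = (4/10)(3/9)(6/8)(5/7) = 0.071429; P(data | r = 7) = (7/10)(6/9)(3/8)(2/7) = 0.05; P(data | r = 8) = (8/10)(7/9)(2/8)(1/7) = 0.022222.
The prior-weighted likelihoods are 1/4 · 0.022222 = 0.0055556, 1/8 · 0.071429 = 0.0089286, 3/8 · 0.05 = 0.01875, 1/4 · 0.022222 = 0.0055556; summing to 0.03879.
By Bayes' rule, P(r = 7 | data) = (0.01875) / (0.03879) = 0.48338.

0.483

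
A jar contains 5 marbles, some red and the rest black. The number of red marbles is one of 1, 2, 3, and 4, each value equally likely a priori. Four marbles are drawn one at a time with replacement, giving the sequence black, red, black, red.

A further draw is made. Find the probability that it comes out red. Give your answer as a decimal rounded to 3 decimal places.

0.500

The likelihood of the observed sequence under each hypothesis: P(data | r = 1) = (4/5)(1/5)(4/5)(1/5) = 16/625; P(data | r = 2) = (3/5)(2/5)(3/5)(2/5) = 36/625; P(data | r = 3) = (2/5)(3/5)(2/5)(3/5) = 36/625; P(data | r = 4) = (1/5)(4/5)(1/5)(4/5) = 16/625.
Weighting by the prior gives 1/4 · 16/625 = 4/625, 1/4 · 36/625 = 9/625, 1/4 · 36/625 = 9/625, 1/4 · 16/625 = 4/625; these sum to 26/625.
Dividing through by the total gives posterior P(r = 1 | data) = 2/13, P(r = 2 | data) = 9/26, P(r = 3 | data) = 9/26, P(r = 4 | data) = 2/13.
Averaging over the posterior, P(red next | data) = (1/5)(2/13) + (2/5)(9/26) + (3/5)(9/26) + (4/5)(2/13) = 1/2.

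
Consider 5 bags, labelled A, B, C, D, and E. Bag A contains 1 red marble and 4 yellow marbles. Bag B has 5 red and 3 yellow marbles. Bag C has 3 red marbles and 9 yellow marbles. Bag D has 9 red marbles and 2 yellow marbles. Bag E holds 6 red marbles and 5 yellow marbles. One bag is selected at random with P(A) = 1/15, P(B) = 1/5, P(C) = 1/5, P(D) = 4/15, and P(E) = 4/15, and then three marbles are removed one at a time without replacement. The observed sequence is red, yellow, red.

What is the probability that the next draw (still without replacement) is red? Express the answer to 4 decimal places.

The likelihood of the observed sequence under each hypothesis: P(data | bag A) = (1/5)(4/4)(0/3) = 0; P(data | bag B) = (5/8)(3/7)(4/6) = 0.17857; P(data | bag C) = (3/12)(9/11)(2/10) = 0.040909; P(data | bag D) = (9/11)(2/10)(8/9) = 0.14545; P(data | bag E) = (6/11)(5/10)(5/9) = 0.15152.
The prior-weighted likelihoods are 1/15 · 0 = 0, 1/5 · 0.17857 = 0.035714, 1/5 · 0.040909 = 0.0081818, 4/15 · 0.14545 = 0.038788, 4/15 · 0.15152 = 0.040404; with total 0.12309.
Normalising, the posterior is P(bag A | data) = 0, P(bag B | data) = 0.29015, P(bag C | data) = 0.066471, P(bag D | data) = 0.31512, P(bag E | data) = 0.32825.
The predictive probability is P(red next | data) = (3/5)(0.29015) + (1/9)(0.066471) + (7/8)(0.31512) + (1/2)(0.32825) = 0.62134.

0.6213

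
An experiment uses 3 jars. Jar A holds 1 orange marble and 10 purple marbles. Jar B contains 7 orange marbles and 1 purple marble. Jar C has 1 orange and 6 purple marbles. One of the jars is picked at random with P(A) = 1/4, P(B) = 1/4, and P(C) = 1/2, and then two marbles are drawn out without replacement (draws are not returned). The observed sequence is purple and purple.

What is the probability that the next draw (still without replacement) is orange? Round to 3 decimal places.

0.168

The likelihood of the observed sequence under each hypothesis: P(data | jar A) = (10/11)(9/10) = 9/11; P(data | jar B) = (1/8)(0/7) = 0; P(data | jar C) = (6/7)(5/6) = 5/7.
The prior-weighted likelihoods are 1/4 · 9/11 = 9/44, 1/4 · 0 = 0, 1/2 · 5/7 = 5/14; these sum to 173/308.
Dividing through by the total gives posterior P(jar A | data) = 63/173, P(jar B | data) = 0, P(jar C | data) = 110/173.
The predictive probability is P(orange next | data) = (1/9)(63/173) + (1/5)(110/173) = 29/173.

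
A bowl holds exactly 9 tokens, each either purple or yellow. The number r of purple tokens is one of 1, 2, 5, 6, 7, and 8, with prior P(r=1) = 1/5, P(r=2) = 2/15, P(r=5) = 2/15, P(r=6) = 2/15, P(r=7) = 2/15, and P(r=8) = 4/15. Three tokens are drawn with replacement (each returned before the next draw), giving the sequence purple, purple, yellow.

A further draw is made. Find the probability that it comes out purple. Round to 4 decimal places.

0.6859

Compute the likelihood of the observed sequence for each case: P(data | r = 1) = (1/9)(1/9)(8/9) = 0.010974; P(data | r = 2) = (2/9)(2/9)(7/9) = 0.038409; P(data | r = 5) = (5/9)(5/9)(4/9) = 0.13717; P(data | r = 6) = (6/9)(6/9)(3/9) = 0.14815; P(data | r = 7) = (7/9)(7/9)(2/9) = 0.13443; P(data | r = 8) = (8/9)(8/9)(1/9) = 0.087791.
The prior-weighted likelihoods are 1/5 · 0.010974 = 0.0021948, 2/15 · 0.038409 = 0.0051212, 2/15 · 0.13717 = 0.01829, 2/15 · 0.14815 = 0.019753, 2/15 · 0.13443 = 0.017924, 4/15 · 0.087791 = 0.023411; these sum to 0.086694.
Normalising, the posterior is P(r = 1 | data) = 0.025316, P(r = 2 | data) = 0.059072, P(r = 5 | data) = 0.21097, P(r = 6 | data) = 0.22785, P(r = 7 | data) = 0.20675, P(r = 8 | data) = 0.27004.
The predictive probability is P(purple next | data) = (1/9)(0.025316) + (2/9)(0.059072) + (5/9)(0.21097) + (2/3)(0.22785) + (7/9)(0.20675) + (8/9)(0.27004) = 0.68589.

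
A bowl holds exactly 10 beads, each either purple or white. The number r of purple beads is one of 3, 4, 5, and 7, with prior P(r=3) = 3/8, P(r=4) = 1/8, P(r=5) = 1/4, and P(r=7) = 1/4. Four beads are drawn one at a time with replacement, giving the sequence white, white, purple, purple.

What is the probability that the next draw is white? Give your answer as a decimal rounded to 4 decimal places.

The likelihood of the observed sequence under each hypothesis: P(data | r = 3) = (7/10)(7/10)(3/10)(3/10) = 0.0441; P(data | r = 4) = (6/10)(6/10)(4/10)(4/10) = 0.0576; P(data | r = 5) = (5/10)(5/10)(5/10)(5/10) = 0.0625; P(data | r = 7) = (3/10)(3/10)(7/10)(7/10) = 0.0441.
Weighting by the prior gives 3/8 · 0.0441 = 0.016538, 1/8 · 0.0576 = 0.0072, 1/4 · 0.0625 = 0.015625, 1/4 · 0.0441 = 0.011025; these sum to 0.050388.
The posterior is then P(r = 3 | data) = 0.32821, P(r = 4 | data) = 0.14289, P(r = 5 | data) = 0.3101, P(r = 7 | data) = 0.2188.
The predictive probability is P(white next | data) = (7/10)(0.32821) + (3/5)(0.14289) + (1/2)(0.3101) + (3/10)(0.2188) = 0.53617.

0.5362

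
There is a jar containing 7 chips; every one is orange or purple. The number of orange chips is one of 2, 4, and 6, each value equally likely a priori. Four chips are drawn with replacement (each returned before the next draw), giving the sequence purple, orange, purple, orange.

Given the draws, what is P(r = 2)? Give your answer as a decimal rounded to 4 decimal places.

For each hypothesis, P(data | H) works out to: P(data | r = 2) = (5/7)(2/7)(5/7)(2/7) = 0.041649; P(data | r = 4) = (3/7)(4/7)(3/7)(4/7) = 0.059975; P(data | r = 6) = (1/7)(6/7)(1/7)(6/7) = 0.014994.
Weighting by the prior gives 1/3 · 0.041649 = 0.013883, 1/3 · 0.059975 = 0.019992, 1/3 · 0.014994 = 0.0049979; these sum to 0.038873.
Hence P(r = 2 | data) = (0.013883) / (0.038873) = 0.35714.

0.3571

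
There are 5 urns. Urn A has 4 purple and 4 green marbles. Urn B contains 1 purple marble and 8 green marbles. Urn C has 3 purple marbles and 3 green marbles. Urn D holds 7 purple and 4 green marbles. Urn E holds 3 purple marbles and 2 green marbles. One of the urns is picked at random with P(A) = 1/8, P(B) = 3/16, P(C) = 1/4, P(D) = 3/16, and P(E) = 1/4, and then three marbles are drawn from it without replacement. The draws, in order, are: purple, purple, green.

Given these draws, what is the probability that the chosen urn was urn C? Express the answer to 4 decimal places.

0.2734

The likelihood of the observed sequence under each hypothesis: P(data | urn A) = (4/8)(3/7)(4/6) = 0.14286; P(data | urn B) = (1/9)(0/8) = 0; P(data | urn C) = (3/6)(2/5)(3/4) = 0.15; P(data | urn D) = (7/11)(6/10)(4/9) = 0.1697; P(data | urn E) = (3/5)(2/4)(2/3) = 0.2.
Weighting by the prior gives 1/8 · 0.14286 = 0.017857, 3/16 · 0 = 0, 1/4 · 0.15 = 0.0375, 3/16 · 0.1697 = 0.031818, 1/4 · 0.2 = 0.05; with total 0.13718.
By Bayes' rule, P(urn C | data) = (0.0375) / (0.13718) = 0.27337.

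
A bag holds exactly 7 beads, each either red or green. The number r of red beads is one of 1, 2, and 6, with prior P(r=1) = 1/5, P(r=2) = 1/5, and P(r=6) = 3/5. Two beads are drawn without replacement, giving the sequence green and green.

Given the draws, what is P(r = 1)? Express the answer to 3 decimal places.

0.600

Under each hypothesis, the probability of the observed sequence is: P(data | r = 1) = (6/7)(5/6) = 5/7; P(data | r = 2) = (5/7)(4/6) = 10/21; P(data | r = 6) = (1/7)(0/6) = 0.
Weighting by the prior gives 1/5 · 5/7 = 1/7, 1/5 · 10/21 = 2/21, 3/5 · 0 = 0; with total 5/21.
So P(r = 1 | data) = (1/7) / (5/21) = 3/5.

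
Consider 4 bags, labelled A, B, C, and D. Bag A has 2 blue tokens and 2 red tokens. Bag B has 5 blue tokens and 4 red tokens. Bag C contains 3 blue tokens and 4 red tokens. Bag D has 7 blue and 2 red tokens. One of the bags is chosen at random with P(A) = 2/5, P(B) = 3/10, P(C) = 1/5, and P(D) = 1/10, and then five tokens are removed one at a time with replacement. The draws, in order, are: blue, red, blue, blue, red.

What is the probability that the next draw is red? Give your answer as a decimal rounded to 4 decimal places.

0.4720

The likelihood of the observed sequence under each hypothesis: P(data | bag A) = (2/4)(2/4)(2/4)(2/4)(2/4) = 0.03125; P(data | bag B) = (5/9)(4/9)(5/9)(5/9)(4/9) = 0.03387; P(data | bag C) = (3/7)(4/7)(3/7)(3/7)(4/7) = 0.025704; P(data | bag D) = (7/9)(2/9)(7/9)(7/9)(2/9) = 0.023235.
Weighting by the prior gives 2/5 · 0.03125 = 0.0125, 3/10 · 0.03387 = 0.010161, 1/5 · 0.025704 = 0.0051407, 1/10 · 0.023235 = 0.0023235; summing to 0.030125.
Dividing through by the total gives posterior P(bag A | data) = 0.41493, P(bag B | data) = 0.33729, P(bag C | data) = 0.17064, P(bag D | data) = 0.077128.
The predictive probability is P(red next | data) = (1/2)(0.41493) + (4/9)(0.33729) + (4/7)(0.17064) + (2/9)(0.077128) = 0.47203.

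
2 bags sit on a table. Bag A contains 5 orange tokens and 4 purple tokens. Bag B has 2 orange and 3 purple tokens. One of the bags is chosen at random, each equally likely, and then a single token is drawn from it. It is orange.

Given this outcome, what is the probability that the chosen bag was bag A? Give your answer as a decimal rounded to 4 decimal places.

0.5814

For each hypothesis, P(data | H) works out to: P(data | bag A) = (5/9) = 5/9; P(data | bag B) = (2/5) = 2/5.
Multiplying each by its prior: 1/2 · 5/9 = 5/18, 1/2 · 2/5 = 1/5; with total 43/90.
By Bayes' rule, P(bag A | data) = (5/18) / (43/90) = 25/43.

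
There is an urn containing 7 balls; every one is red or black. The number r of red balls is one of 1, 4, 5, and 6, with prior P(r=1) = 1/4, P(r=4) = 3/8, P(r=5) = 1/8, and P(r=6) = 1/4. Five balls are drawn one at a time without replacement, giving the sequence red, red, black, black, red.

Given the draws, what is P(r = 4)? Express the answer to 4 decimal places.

0.7826

Compute the likelihood of the observed sequence for each case: P(data | r = 1) = (1/7)(0/6) = 0; P(data | r = 4) = (4/7)(3/6)(3/5)(2/4)(2/3) = 2/35; P(data | r = 5) = (5/7)(4/6)(2/5)(1/4)(3/3) = 1/21; P(data | r = 6) = (6/7)(5/6)(1/5)(0/4) = 0.
Weighting by the prior gives 1/4 · 0 = 0, 3/8 · 2/35 = 3/140, 1/8 · 1/21 = 1/168, 1/4 · 0 = 0; these sum to 23/840.
Hence P(r = 4 | data) = (3/140) / (23/840) = 18/23.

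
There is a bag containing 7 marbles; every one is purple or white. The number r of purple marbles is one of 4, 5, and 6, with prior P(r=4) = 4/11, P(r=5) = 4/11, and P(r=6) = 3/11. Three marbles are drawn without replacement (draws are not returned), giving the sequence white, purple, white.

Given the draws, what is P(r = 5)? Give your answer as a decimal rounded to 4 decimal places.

Compute the likelihood of the observed sequence for each case: P(data | r = 4) = (3/7)(4/6)(2/5) = 0.11429; P(data | r = 5) = (2/7)(5/6)(1/5) = 0.047619; P(data | r = 6) = (1/7)(6/6)(0/5) = 0.
Weighting by the prior gives 4/11 · 0.11429 = 0.041558, 4/11 · 0.047619 = 0.017316, 3/11 · 0 = 0; these sum to 0.058874.
So P(r = 5 | data) = (0.017316) / (0.058874) = 0.29412.

0.2941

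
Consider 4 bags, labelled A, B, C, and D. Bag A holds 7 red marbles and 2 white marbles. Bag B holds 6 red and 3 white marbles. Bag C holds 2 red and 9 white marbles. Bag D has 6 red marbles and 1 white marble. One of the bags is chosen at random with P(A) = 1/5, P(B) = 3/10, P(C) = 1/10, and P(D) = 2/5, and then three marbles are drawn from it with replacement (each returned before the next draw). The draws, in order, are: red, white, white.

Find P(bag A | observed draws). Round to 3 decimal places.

0.157

Compute the likelihood of the observed sequence for each case: P(data | bag A) = (7/9)(2/9)(2/9) = 0.038409; P(data | bag B) = (6/9)(3/9)(3/9) = 0.074074; P(data | bag C) = (2/11)(9/11)(9/11) = 0.12171; P(data | bag D) = (6/7)(1/7)(1/7) = 0.017493.
The prior-weighted likelihoods are 1/5 · 0.038409 = 0.0076818, 3/10 · 0.074074 = 0.022222, 1/10 · 0.12171 = 0.012171, 2/5 · 0.017493 = 0.0069971; these sum to 0.049072.
So P(bag A | data) = (0.0076818) / (0.049072) = 0.15654.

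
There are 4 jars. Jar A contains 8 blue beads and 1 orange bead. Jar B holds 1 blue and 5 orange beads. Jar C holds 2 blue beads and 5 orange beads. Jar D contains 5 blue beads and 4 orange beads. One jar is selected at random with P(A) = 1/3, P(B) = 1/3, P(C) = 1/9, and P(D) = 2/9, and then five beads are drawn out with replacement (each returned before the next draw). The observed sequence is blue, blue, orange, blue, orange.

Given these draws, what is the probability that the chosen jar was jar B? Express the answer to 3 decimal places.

For each hypothesis, P(data | H) works out to: P(data | jar A) = (8/9)(8/9)(1/9)(8/9)(1/9) = 0.0086708; P(data | jar B) = (1/6)(1/6)(5/6)(1/6)(5/6) = 0.003215; P(data | jar C) = (2/7)(2/7)(5/7)(2/7)(5/7) = 0.0119; P(data | jar D) = (5/9)(5/9)(4/9)(5/9)(4/9) = 0.03387.
Weighting by the prior gives 1/3 · 0.0086708 = 0.0028903, 1/3 · 0.003215 = 0.0010717, 1/9 · 0.0119 = 0.0013222, 2/9 · 0.03387 = 0.0075267; these sum to 0.012811.
By Bayes' rule, P(jar B | data) = (0.0010717) / (0.012811) = 0.083654.

0.084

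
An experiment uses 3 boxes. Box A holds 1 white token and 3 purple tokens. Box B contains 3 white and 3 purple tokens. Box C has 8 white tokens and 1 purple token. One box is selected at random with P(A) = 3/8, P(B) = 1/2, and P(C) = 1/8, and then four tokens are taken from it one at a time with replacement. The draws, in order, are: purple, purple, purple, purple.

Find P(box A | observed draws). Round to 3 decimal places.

0.791

The likelihood of the observed sequence under each hypothesis: P(data | box A) = (3/4)(3/4)(3/4)(3/4) = 0.31641; P(data | box B) = (3/6)(3/6)(3/6)(3/6) = 0.0625; P(data | box C) = (1/9)(1/9)(1/9)(1/9) = 0.00015242.
Weighting by the prior gives 3/8 · 0.31641 = 0.11865, 1/2 · 0.0625 = 0.03125, 1/8 · 0.00015242 = 1.9052e-05; with total 0.14992.
By Bayes' rule, P(box A | data) = (0.11865) / (0.14992) = 0.79143.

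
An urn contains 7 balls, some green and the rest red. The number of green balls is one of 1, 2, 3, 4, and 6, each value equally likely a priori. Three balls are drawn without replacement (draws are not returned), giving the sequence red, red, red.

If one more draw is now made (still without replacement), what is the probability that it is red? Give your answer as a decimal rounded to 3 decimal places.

The likelihood of the observed sequence under each hypothesis: P(data | r = 1) = (6/7)(5/6)(4/5) = 4/7; P(data | r = 2) = (5/7)(4/6)(3/5) = 2/7; P(data | r = 3) = (4/7)(3/6)(2/5) = 4/35; P(data | r = 4) = (3/7)(2/6)(1/5) = 1/35; P(data | r = 6) = (1/7)(0/6) = 0.
The prior-weighted likelihoods are 1/5 · 4/7 = 4/35, 1/5 · 2/7 = 2/35, 1/5 · 4/35 = 4/175, 1/5 · 1/35 = 1/175, 1/5 · 0 = 0; summing to 1/5.
Normalising, the posterior is P(r = 1 | data) = 4/7, P(r = 2 | data) = 2/7, P(r = 3 | data) = 4/35, P(r = 4 | data) = 1/35, P(r = 6 | data) = 0.
So P(red next | data) = Σ P(red next | H) P(H | data) = (3/4)(4/7) + (1/2)(2/7) + (1/4)(4/35) + (0)(1/35) = 3/5.

0.600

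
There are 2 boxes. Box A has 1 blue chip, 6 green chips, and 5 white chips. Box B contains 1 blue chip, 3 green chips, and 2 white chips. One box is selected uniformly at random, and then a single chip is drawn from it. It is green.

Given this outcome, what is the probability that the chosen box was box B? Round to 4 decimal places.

0.5000

For each hypothesis, P(data | H) works out to: P(data | box A) = (6/12) = 1/2; P(data | box B) = (3/6) = 1/2.
The prior-weighted likelihoods are 1/2 · 1/2 = 1/4, 1/2 · 1/2 = 1/4; with total 1/2.
Therefore the posterior P(box B | data) = (1/4) / (1/2) = 1/2.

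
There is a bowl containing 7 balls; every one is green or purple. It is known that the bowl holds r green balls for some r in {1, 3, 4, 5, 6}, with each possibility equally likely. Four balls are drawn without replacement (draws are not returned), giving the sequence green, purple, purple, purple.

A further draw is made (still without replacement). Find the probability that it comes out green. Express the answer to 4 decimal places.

For each hypothesis, P(data | H) works out to: P(data | r = 1) = (1/7)(6/6)(5/5)(4/4) = 1/7; P(data | r = 3) = (3/7)(4/6)(3/5)(2/4) = 3/35; P(data | r = 4) = (4/7)(3/6)(2/5)(1/4) = 1/35; P(data | r = 5) = (5/7)(2/6)(1/5)(0/4) = 0; P(data | r = 6) = (6/7)(1/6)(0/5) = 0.
Weighting by the prior gives 1/5 · 1/7 = 1/35, 1/5 · 3/35 = 3/175, 1/5 · 1/35 = 1/175, 1/5 · 0 = 0, 1/5 · 0 = 0; summing to 9/175.
Normalising, the posterior is P(r = 1 | data) = 5/9, P(r = 3 | data) = 1/3, P(r = 4 | data) = 1/9, P(r = 5 | data) = 0, P(r = 6 | data) = 0.
Averaging over the posterior, P(green next | data) = (0)(5/9) + (2/3)(1/3) + (1)(1/9) = 1/3.

0.3333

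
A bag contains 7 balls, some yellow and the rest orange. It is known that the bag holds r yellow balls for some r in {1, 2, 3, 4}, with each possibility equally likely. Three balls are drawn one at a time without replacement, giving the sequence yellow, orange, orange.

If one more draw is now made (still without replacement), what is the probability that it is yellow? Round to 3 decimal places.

Under each hypothesis, the probability of the observed sequence is: P(data | r = 1) = (1/7)(6/6)(5/5) = 1/7; P(data | r = 2) = (2/7)(5/6)(4/5) = 4/21; P(data | r = 3) = (3/7)(4/6)(3/5) = 6/35; P(data | r = 4) = (4/7)(3/6)(2/5) = 4/35.
Weighting by the prior gives 1/4 · 1/7 = 1/28, 1/4 · 4/21 = 1/21, 1/4 · 6/35 = 3/70, 1/4 · 4/35 = 1/35; these sum to 13/84.
Dividing through by the total gives posterior P(r = 1 | data) = 3/13, P(r = 2 | data) = 4/13, P(r = 3 | data) = 18/65, P(r = 4 | data) = 12/65.
Averaging over the posterior, P(yellow next | data) = (0)(3/13) + (1/4)(4/13) + (1/2)(18/65) + (3/4)(12/65) = 23/65.

0.354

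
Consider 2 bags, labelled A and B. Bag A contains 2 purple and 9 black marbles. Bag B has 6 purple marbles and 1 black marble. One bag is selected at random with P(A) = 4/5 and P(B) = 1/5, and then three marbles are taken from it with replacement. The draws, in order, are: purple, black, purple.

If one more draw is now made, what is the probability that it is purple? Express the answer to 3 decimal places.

0.514

For each hypothesis, P(data | H) works out to: P(data | bag A) = (2/11)(9/11)(2/11) = 0.027047; P(data | bag B) = (6/7)(1/7)(6/7) = 0.10496.
Multiplying each by its prior: 4/5 · 0.027047 = 0.021638, 1/5 · 0.10496 = 0.020991; with total 0.042629.
Dividing through by the total gives posterior P(bag A | data) = 0.50758, P(bag B | data) = 0.49242.
The predictive probability is P(purple next | data) = (2/11)(0.50758) + (6/7)(0.49242) = 0.51436.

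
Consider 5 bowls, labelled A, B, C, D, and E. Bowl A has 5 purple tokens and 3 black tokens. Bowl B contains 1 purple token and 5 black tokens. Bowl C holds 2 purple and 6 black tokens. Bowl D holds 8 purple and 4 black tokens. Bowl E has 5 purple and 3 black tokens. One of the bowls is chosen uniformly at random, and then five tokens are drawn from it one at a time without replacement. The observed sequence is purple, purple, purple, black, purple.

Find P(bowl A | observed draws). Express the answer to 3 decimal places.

The likelihood of the observed sequence under each hypothesis: P(data | bowl A) = (5/8)(4/7)(3/6)(3/5)(2/4) = 0.053571; P(data | bowl B) = (1/6)(0/5) = 0; P(data | bowl C) = (2/8)(1/7)(0/6) = 0; P(data | bowl D) = (8/12)(7/11)(6/10)(4/9)(5/8) = 0.070707; P(data | bowl E) = (5/8)(4/7)(3/6)(3/5)(2/4) = 0.053571.
Multiplying each by its prior: 1/5 · 0.053571 = 0.010714, 1/5 · 0 = 0, 1/5 · 0 = 0, 1/5 · 0.070707 = 0.014141, 1/5 · 0.053571 = 0.010714; summing to 0.03557.
Therefore the posterior P(bowl A | data) = (0.010714) / (0.03557) = 0.30122.

0.301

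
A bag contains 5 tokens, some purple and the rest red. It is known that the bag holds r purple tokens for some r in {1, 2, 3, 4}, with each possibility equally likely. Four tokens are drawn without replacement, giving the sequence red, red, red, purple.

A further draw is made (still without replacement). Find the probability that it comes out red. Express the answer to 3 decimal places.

0.667

For each hypothesis, P(data | H) works out to: P(data | r = 1) = (4/5)(3/4)(2/3)(1/2) = 1/5; P(data | r = 2) = (3/5)(2/4)(1/3)(2/2) = 1/10; P(data | r = 3) = (2/5)(1/4)(0/3) = 0; P(data | r = 4) = (1/5)(0/4) = 0.
Multiplying each by its prior: 1/4 · 1/5 = 1/20, 1/4 · 1/10 = 1/40, 1/4 · 0 = 0, 1/4 · 0 = 0; summing to 3/40.
Normalising, the posterior is P(r = 1 | data) = 2/3, P(r = 2 | data) = 1/3, P(r = 3 | data) = 0, P(r = 4 | data) = 0.
The predictive probability is P(red next | data) = (1)(2/3) + (0)(1/3) = 2/3.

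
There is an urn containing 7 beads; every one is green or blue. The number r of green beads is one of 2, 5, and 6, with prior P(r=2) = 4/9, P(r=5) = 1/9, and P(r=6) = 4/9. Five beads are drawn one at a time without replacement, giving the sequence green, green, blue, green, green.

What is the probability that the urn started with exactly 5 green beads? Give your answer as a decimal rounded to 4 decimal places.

0.1429

Under each hypothesis, the probability of the observed sequence is: P(data | r = 2) = (2/7)(1/6)(5/5)(0/4) = 0; P(data | r = 5) = (5/7)(4/6)(2/5)(3/4)(2/3) = 2/21; P(data | r = 6) = (6/7)(5/6)(1/5)(4/4)(3/3) = 1/7.
The prior-weighted likelihoods are 4/9 · 0 = 0, 1/9 · 2/21 = 2/189, 4/9 · 1/7 = 4/63; summing to 2/27.
Therefore the posterior P(r = 5 | data) = (2/189) / (2/27) = 1/7.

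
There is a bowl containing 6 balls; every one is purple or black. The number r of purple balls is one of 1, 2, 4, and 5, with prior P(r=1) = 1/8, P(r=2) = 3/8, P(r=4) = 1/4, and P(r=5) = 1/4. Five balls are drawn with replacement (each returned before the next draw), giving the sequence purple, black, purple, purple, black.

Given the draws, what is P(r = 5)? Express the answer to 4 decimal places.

0.2135

Under each hypothesis, the probability of the observed sequence is: P(data | r = 1) = (1/6)(5/6)(1/6)(1/6)(5/6) = 0.003215; P(data | r = 2) = (2/6)(4/6)(2/6)(2/6)(4/6) = 0.016461; P(data | r = 4) = (4/6)(2/6)(4/6)(4/6)(2/6) = 0.032922; P(data | r = 5) = (5/6)(1/6)(5/6)(5/6)(1/6) = 0.016075.
Weighting by the prior gives 1/8 · 0.003215 = 0.00040188, 3/8 · 0.016461 = 0.0061728, 1/4 · 0.032922 = 0.0082305, 1/4 · 0.016075 = 0.0040188; summing to 0.018824.
Therefore the posterior P(r = 5 | data) = (0.0040188) / (0.018824) = 0.21349.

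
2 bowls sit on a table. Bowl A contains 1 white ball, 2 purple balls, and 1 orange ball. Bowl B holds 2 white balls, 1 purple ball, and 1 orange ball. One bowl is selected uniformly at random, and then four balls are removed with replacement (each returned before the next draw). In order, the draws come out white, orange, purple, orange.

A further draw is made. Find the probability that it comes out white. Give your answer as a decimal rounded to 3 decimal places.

0.375

For each hypothesis, P(data | H) works out to: P(data | bowl A) = (1/4)(1/4)(2/4)(1/4) = 1/128; P(data | bowl B) = (2/4)(1/4)(1/4)(1/4) = 1/128.
Multiplying each by its prior: 1/2 · 1/128 = 1/256, 1/2 · 1/128 = 1/256; with total 1/128.
Normalising, the posterior is P(bowl A | data) = 1/2, P(bowl B | data) = 1/2.
The predictive probability is P(white next | data) = (1/4)(1/2) + (1/2)(1/2) = 3/8.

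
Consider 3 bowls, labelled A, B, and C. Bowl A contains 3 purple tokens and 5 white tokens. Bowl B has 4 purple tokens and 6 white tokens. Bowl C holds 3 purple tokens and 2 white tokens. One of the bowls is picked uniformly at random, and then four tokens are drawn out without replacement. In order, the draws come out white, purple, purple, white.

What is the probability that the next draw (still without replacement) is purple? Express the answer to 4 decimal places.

0.5833

Compute the likelihood of the observed sequence for each case: P(data | bowl A) = (5/8)(3/7)(2/6)(4/5) = 1/14; P(data | bowl B) = (6/10)(4/9)(3/8)(5/7) = 1/14; P(data | bowl C) = (2/5)(3/4)(2/3)(1/2) = 1/10.
Weighting by the prior gives 1/3 · 1/14 = 1/42, 1/3 · 1/14 = 1/42, 1/3 · 1/10 = 1/30; these sum to 17/210.
Dividing through by the total gives posterior P(bowl A | data) = 5/17, P(bowl B | data) = 5/17, P(bowl C | data) = 7/17.
So P(purple next | data) = Σ P(purple next | H) P(H | data) = (1/4)(5/17) + (1/3)(5/17) + (1)(7/17) = 7/12.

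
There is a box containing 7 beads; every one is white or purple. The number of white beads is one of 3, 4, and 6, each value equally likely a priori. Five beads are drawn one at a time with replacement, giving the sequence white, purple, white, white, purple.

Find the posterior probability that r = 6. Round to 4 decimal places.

Compute the likelihood of the observed sequence for each case: P(data | r = 3) = (3/7)(4/7)(3/7)(3/7)(4/7) = 0.025704; P(data | r = 4) = (4/7)(3/7)(4/7)(4/7)(3/7) = 0.034271; P(data | r = 6) = (6/7)(1/7)(6/7)(6/7)(1/7) = 0.012852.
The prior-weighted likelihoods are 1/3 · 0.025704 = 0.0085679, 1/3 · 0.034271 = 0.011424, 1/3 · 0.012852 = 0.0042839; these sum to 0.024276.
Therefore the posterior P(r = 6 | data) = (0.0042839) / (0.024276) = 0.17647.

0.1765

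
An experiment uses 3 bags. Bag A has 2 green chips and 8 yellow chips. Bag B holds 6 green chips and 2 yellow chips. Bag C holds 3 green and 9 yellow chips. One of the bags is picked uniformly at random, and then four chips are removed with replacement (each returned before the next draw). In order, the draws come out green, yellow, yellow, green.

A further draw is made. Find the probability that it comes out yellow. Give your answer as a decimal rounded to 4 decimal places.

0.5801

The likelihood of the observed sequence under each hypothesis: P(data | bag A) = (2/10)(8/10)(8/10)(2/10) = 0.0256; P(data | bag B) = (6/8)(2/8)(2/8)(6/8) = 0.035156; P(data | bag C) = (3/12)(9/12)(9/12)(3/12) = 0.035156.
The prior-weighted likelihoods are 1/3 · 0.0256 = 0.0085333, 1/3 · 0.035156 = 0.011719, 1/3 · 0.035156 = 0.011719; these sum to 0.031971.
The posterior is then P(bag A | data) = 0.26691, P(bag B | data) = 0.36655, P(bag C | data) = 0.36655.
The predictive probability is P(yellow next | data) = (4/5)(0.26691) + (1/4)(0.36655) + (3/4)(0.36655) = 0.58007.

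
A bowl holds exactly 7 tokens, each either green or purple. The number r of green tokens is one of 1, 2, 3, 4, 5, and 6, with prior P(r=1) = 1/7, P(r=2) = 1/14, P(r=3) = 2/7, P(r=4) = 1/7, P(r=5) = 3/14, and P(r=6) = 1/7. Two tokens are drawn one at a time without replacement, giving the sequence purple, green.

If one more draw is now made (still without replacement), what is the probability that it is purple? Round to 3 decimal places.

0.474

Compute the likelihood of the observed sequence for each case: P(data | r = 1) = (6/7)(1/6) = 1/7; P(data | r = 2) = (5/7)(2/6) = 5/21; P(data | r = 3) = (4/7)(3/6) = 2/7; P(data | r = 4) = (3/7)(4/6) = 2/7; P(data | r = 5) = (2/7)(5/6) = 5/21; P(data | r = 6) = (1/7)(6/6) = 1/7.
Weighting by the prior gives 1/7 · 1/7 = 1/49, 1/14 · 5/21 = 5/294, 2/7 · 2/7 = 4/49, 1/7 · 2/7 = 2/49, 3/14 · 5/21 = 5/98, 1/7 · 1/7 = 1/49; these sum to 34/147.
Normalising, the posterior is P(r = 1 | data) = 3/34, P(r = 2 | data) = 5/68, P(r = 3 | data) = 6/17, P(r = 4 | data) = 3/17, P(r = 5 | data) = 15/68, P(r = 6 | data) = 3/34.
Averaging over the posterior, P(purple next | data) = (1)(3/34) + (4/5)(5/68) + (3/5)(6/17) + (2/5)(3/17) + (1/5)(15/68) + (0)(3/34) = 161/340.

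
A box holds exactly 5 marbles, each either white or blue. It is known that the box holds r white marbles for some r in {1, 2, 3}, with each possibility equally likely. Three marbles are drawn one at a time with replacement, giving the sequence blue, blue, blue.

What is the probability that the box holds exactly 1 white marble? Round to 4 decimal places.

For each hypothesis, P(data | H) works out to: P(data | r = 1) = (4/5)(4/5)(4/5) = 64/125; P(data | r = 2) = (3/5)(3/5)(3/5) = 27/125; P(data | r = 3) = (2/5)(2/5)(2/5) = 8/125.
Weighting by the prior gives 1/3 · 64/125 = 64/375, 1/3 · 27/125 = 9/125, 1/3 · 8/125 = 8/375; summing to 33/125.
By Bayes' rule, P(r = 1 | data) = (64/375) / (33/125) = 64/99.

0.6465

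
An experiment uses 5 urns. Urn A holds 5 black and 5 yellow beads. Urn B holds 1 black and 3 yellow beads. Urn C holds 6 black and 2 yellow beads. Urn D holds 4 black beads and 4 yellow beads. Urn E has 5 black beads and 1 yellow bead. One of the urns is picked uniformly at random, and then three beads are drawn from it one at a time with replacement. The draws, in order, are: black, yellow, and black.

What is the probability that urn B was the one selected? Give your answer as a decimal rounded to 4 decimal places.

0.0847

For each hypothesis, P(data | H) works out to: P(data | urn A) = (5/10)(5/10)(5/10) = 0.125; P(data | urn B) = (1/4)(3/4)(1/4) = 0.046875; P(data | urn C) = (6/8)(2/8)(6/8) = 0.14062; P(data | urn D) = (4/8)(4/8)(4/8) = 0.125; P(data | urn E) = (5/6)(1/6)(5/6) = 0.11574.
Weighting by the prior gives 1/5 · 0.125 = 0.025, 1/5 · 0.046875 = 0.009375, 1/5 · 0.14062 = 0.028125, 1/5 · 0.125 = 0.025, 1/5 · 0.11574 = 0.023148; with total 0.11065.
So P(urn B | data) = (0.009375) / (0.11065) = 0.084728.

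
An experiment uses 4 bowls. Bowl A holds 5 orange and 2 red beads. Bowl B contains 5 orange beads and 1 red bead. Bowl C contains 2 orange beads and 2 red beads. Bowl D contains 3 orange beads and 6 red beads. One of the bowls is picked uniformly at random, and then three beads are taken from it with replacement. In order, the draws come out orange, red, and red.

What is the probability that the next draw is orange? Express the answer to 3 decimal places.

0.487

For each hypothesis, P(data | H) works out to: P(data | bowl A) = (5/7)(2/7)(2/7) = 0.058309; P(data | bowl B) = (5/6)(1/6)(1/6) = 0.023148; P(data | bowl C) = (2/4)(2/4)(2/4) = 0.125; P(data | bowl D) = (3/9)(6/9)(6/9) = 0.14815.
The prior-weighted likelihoods are 1/4 · 0.058309 = 0.014577, 1/4 · 0.023148 = 0.005787, 1/4 · 0.125 = 0.03125, 1/4 · 0.14815 = 0.037037; with total 0.088651.
Dividing through by the total gives posterior P(bowl A | data) = 0.16443, P(bowl B | data) = 0.065279, P(bowl C | data) = 0.3525, P(bowl D | data) = 0.41778.
The predictive probability is P(orange next | data) = (5/7)(0.16443) + (5/6)(0.065279) + (1/2)(0.3525) + (1/3)(0.41778) = 0.48736.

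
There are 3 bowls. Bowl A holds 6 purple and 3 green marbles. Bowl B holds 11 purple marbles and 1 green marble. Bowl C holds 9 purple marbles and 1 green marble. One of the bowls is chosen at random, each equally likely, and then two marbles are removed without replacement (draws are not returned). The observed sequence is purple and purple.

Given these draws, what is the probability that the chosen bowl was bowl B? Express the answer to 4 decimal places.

Compute the likelihood of the observed sequence for each case: P(data | bowl A) = (6/9)(5/8) = 5/12; P(data | bowl B) = (11/12)(10/11) = 5/6; P(data | bowl C) = (9/10)(8/9) = 4/5.
Weighting by the prior gives 1/3 · 5/12 = 5/36, 1/3 · 5/6 = 5/18, 1/3 · 4/5 = 4/15; with total 41/60.
By Bayes' rule, P(bowl B | data) = (5/18) / (41/60) = 50/123.

0.4065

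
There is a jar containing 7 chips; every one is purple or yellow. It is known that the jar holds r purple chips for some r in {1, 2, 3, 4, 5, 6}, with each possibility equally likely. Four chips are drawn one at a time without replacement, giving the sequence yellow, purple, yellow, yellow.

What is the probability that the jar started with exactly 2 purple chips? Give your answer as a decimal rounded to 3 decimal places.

The likelihood of the observed sequence under each hypothesis: P(data | r = 1) = (6/7)(1/6)(5/5)(4/4) = 1/7; P(data | r = 2) = (5/7)(2/6)(4/5)(3/4) = 1/7; P(data | r = 3) = (4/7)(3/6)(3/5)(2/4) = 3/35; P(data | r = 4) = (3/7)(4/6)(2/5)(1/4) = 1/35; P(data | r = 5) = (2/7)(5/6)(1/5)(0/4) = 0; P(data | r = 6) = (1/7)(6/6)(0/5) = 0.
Weighting by the prior gives 1/6 · 1/7 = 1/42, 1/6 · 1/7 = 1/42, 1/6 · 3/35 = 1/70, 1/6 · 1/35 = 1/210, 1/6 · 0 = 0, 1/6 · 0 = 0; summing to 1/15.
Therefore the posterior P(r = 2 | data) = (1/42) / (1/15) = 5/14.

0.357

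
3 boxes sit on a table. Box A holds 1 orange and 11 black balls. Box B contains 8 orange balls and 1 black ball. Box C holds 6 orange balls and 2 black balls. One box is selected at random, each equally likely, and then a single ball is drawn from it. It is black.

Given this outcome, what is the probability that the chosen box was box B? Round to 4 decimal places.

0.0870

Compute the likelihood of this draw for each case: P(data | box A) = (11/12) = 11/12; P(data | box B) = (1/9) = 1/9; P(data | box C) = (2/8) = 1/4.
Multiplying each by its prior: 1/3 · 11/12 = 11/36, 1/3 · 1/9 = 1/27, 1/3 · 1/4 = 1/12; these sum to 23/54.
Therefore the posterior P(box B | data) = (1/27) / (23/54) = 2/23.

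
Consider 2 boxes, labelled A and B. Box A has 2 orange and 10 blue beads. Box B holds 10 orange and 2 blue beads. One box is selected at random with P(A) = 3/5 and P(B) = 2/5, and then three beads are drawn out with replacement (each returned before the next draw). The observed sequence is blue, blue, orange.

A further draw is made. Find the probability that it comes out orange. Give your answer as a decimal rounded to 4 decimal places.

0.2451

For each hypothesis, P(data | H) works out to: P(data | box A) = (10/12)(10/12)(2/12) = 25/216; P(data | box B) = (2/12)(2/12)(10/12) = 5/216.
Weighting by the prior gives 3/5 · 25/216 = 5/72, 2/5 · 5/216 = 1/108; summing to 17/216.
Normalising, the posterior is P(box A | data) = 15/17, P(box B | data) = 2/17.
The predictive probability is P(orange next | data) = (1/6)(15/17) + (5/6)(2/17) = 25/102.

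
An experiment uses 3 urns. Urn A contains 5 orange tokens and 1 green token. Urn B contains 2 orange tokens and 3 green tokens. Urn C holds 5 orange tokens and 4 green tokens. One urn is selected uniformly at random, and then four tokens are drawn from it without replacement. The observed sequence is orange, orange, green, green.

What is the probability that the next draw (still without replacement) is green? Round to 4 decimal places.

Compute the likelihood of the observed sequence for each case: P(data | urn A) = (5/6)(4/5)(1/4)(0/3) = 0; P(data | urn B) = (2/5)(1/4)(3/3)(2/2) = 0.1; P(data | urn C) = (5/9)(4/8)(4/7)(3/6) = 0.079365.
The prior-weighted likelihoods are 1/3 · 0 = 0, 1/3 · 0.1 = 0.033333, 1/3 · 0.079365 = 0.026455; summing to 0.059788.
The posterior is then P(urn A | data) = 0, P(urn B | data) = 0.55752, P(urn C | data) = 0.44248.
Averaging over the posterior, P(green next | data) = (1)(0.55752) + (2/5)(0.44248) = 0.73451.

0.7345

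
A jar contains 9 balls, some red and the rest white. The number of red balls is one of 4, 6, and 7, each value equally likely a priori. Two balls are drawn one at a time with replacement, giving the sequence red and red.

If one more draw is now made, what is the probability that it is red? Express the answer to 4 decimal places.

For each hypothesis, P(data | H) works out to: P(data | r = 4) = (4/9)(4/9) = 16/81; P(data | r = 6) = (6/9)(6/9) = 4/9; P(data | r = 7) = (7/9)(7/9) = 49/81.
Weighting by the prior gives 1/3 · 16/81 = 16/243, 1/3 · 4/9 = 4/27, 1/3 · 49/81 = 49/243; summing to 101/243.
Dividing through by the total gives posterior P(r = 4 | data) = 16/101, P(r = 6 | data) = 36/101, P(r = 7 | data) = 49/101.
The predictive probability is P(red next | data) = (4/9)(16/101) + (2/3)(36/101) + (7/9)(49/101) = 623/909.

0.6854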